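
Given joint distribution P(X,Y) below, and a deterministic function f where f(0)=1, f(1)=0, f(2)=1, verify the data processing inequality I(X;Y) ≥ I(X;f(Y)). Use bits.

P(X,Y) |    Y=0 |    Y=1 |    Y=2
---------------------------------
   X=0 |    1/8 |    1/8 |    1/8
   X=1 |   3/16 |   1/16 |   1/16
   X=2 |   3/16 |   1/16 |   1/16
I(X;Y) = 0.0488, I(X;f(Y)) = 0.0157, inequality holds: 0.0488 ≥ 0.0157

Data Processing Inequality: For any Markov chain X → Y → Z, we have I(X;Y) ≥ I(X;Z).

Here Z = f(Y) is a deterministic function of Y, forming X → Y → Z.

Original I(X;Y) = 0.0488 bits

After applying f:
P(X,Z) where Z=f(Y):
- P(X,Z=0) = P(X,Y=1)
- P(X,Z=1) = P(X,Y=0) + P(X,Y=2)

I(X;Z) = I(X;f(Y)) = 0.0157 bits

Verification: 0.0488 ≥ 0.0157 ✓

Information cannot be created by processing; the function f can only lose information about X.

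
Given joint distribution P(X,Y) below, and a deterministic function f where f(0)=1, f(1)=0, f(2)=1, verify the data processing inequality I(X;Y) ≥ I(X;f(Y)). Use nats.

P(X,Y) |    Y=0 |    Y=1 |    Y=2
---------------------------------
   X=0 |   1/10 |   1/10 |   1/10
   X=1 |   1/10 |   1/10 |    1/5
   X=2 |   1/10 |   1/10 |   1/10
I(X;Y) = 0.0138, I(X;f(Y)) = 0.0040, inequality holds: 0.0138 ≥ 0.0040

Data Processing Inequality: For any Markov chain X → Y → Z, we have I(X;Y) ≥ I(X;Z).

Here Z = f(Y) is a deterministic function of Y, forming X → Y → Z.

Original I(X;Y) = 0.0138 nats

After applying f:
P(X,Z) where Z=f(Y):
- P(X,Z=0) = P(X,Y=1)
- P(X,Z=1) = P(X,Y=0) + P(X,Y=2)

I(X;Z) = I(X;f(Y)) = 0.0040 nats

Verification: 0.0138 ≥ 0.0040 ✓

Information cannot be created by processing; the function f can only lose information about X.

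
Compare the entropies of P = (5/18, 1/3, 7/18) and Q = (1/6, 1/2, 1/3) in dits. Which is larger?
P

Computing entropies in dits:
H(P) = 0.4731
H(Q) = 0.4392

Distribution P has higher entropy.

Intuition: The distribution closer to uniform (more spread out) has higher entropy.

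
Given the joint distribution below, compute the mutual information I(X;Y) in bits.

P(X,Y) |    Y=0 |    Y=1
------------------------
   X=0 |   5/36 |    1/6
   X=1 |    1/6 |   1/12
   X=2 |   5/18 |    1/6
0.0224 bits

Mutual information: I(X;Y) = H(X) + H(Y) - H(X,Y)

Marginals:
P(X) = (11/36, 1/4, 4/9), H(X) = 1.5426 bits
P(Y) = (7/12, 5/12), H(Y) = 0.9799 bits

Joint entropy: H(X,Y) = 2.5001 bits

I(X;Y) = 1.5426 + 0.9799 - 2.5001 = 0.0224 bits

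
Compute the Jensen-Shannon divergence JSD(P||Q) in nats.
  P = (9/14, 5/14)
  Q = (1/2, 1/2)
0.0105 nats

Jensen-Shannon divergence is:
JSD(P||Q) = 0.5 × D_KL(P||M) + 0.5 × D_KL(Q||M)
where M = 0.5 × (P + Q) is the mixture distribution.

M = 0.5 × (9/14, 5/14) + 0.5 × (1/2, 1/2) = (4/7, 3/7)

D_KL(P||M) = 0.0106 nats
D_KL(Q||M) = 0.0103 nats

JSD(P||Q) = 0.5 × 0.0106 + 0.5 × 0.0103 = 0.0105 nats

Unlike KL divergence, JSD is symmetric and bounded: 0 ≤ JSD ≤ log(2).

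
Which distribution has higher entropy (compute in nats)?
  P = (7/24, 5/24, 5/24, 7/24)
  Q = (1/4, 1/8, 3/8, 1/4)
P

Computing entropies in nats:
H(P) = 1.3723
H(Q) = 1.3209

Distribution P has higher entropy.

Intuition: The distribution closer to uniform (more spread out) has higher entropy.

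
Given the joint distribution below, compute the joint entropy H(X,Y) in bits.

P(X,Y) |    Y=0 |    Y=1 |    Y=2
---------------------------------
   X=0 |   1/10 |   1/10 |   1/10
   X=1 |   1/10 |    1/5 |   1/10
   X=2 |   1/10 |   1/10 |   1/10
3.1219 bits

Joint entropy is H(X,Y) = -Σ_{x,y} p(x,y) log p(x,y).

Summing over all non-zero entries:
H(X,Y) = -[1/10·log_2(1/10) + 1/10·log_2(1/10) + 1/10·log_2(1/10) + 1/10·log_2(1/10) + 1/5·log_2(1/5) + 1/10·log_2(1/10) + 1/10·log_2(1/10) + 1/10·log_2(1/10) + 1/10·log_2(1/10)]
H(X,Y) = 3.1219 bits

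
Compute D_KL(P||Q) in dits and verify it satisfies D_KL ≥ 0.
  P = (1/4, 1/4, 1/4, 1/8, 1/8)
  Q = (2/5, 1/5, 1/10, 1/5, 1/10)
0.0593 dits

KL divergence satisfies the Gibbs inequality: D_KL(P||Q) ≥ 0 for all distributions P, Q.

D_KL(P||Q) = Σ p(x) log(p(x)/q(x))
Term by term:
  x=0: 1/4 × log_10[(1/4)/(2/5)] = -0.0510
  x=1: 1/4 × log_10[(1/4)/(1/5)] = 0.0242
  x=2: 1/4 × log_10[(1/4)/(1/10)] = 0.0995
  x=3: 1/8 × log_10[(1/8)/(1/5)] = -0.0255
  x=4: 1/8 × log_10[(1/8)/(1/10)] = 0.0121
D_KL(P||Q) = 0.0593 dits

D_KL(P||Q) = 0.0593 ≥ 0 ✓

This non-negativity is a fundamental property: relative entropy cannot be negative because it measures how different Q is from P.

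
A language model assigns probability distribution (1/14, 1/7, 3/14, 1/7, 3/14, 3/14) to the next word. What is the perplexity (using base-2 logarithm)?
5.6676

Perplexity is 2^H (or exp(H) for natural log).

First, H = -Σ p log p = 2.5027 bits
Perplexity = 2^2.5027 = 5.6676

Interpretation: The model's uncertainty is equivalent to choosing uniformly among 5.7 options.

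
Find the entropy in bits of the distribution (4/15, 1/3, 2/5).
1.5656 bits

Shannon entropy is H(X) = -Σ p(x) log p(x).

For P = (4/15, 1/3, 2/5):
H = -4/15 × log_2(4/15) -1/3 × log_2(1/3) -2/5 × log_2(2/5)
H = 1.5656 bits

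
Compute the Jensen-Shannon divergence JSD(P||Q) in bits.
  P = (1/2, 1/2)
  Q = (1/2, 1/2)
0.0000 bits

Jensen-Shannon divergence is:
JSD(P||Q) = 0.5 × D_KL(P||M) + 0.5 × D_KL(Q||M)
where M = 0.5 × (P + Q) is the mixture distribution.

M = 0.5 × (1/2, 1/2) + 0.5 × (1/2, 1/2) = (1/2, 1/2)

D_KL(P||M) = 0.0000 bits
D_KL(Q||M) = 0.0000 bits

JSD(P||Q) = 0.5 × 0.0000 + 0.5 × 0.0000 = 0.0000 bits

Unlike KL divergence, JSD is symmetric and bounded: 0 ≤ JSD ≤ log(2).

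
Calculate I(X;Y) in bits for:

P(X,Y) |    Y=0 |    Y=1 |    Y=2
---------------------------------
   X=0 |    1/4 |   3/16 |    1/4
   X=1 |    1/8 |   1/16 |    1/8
0.0045 bits

Mutual information: I(X;Y) = H(X) + H(Y) - H(X,Y)

Marginals:
P(X) = (11/16, 5/16), H(X) = 0.8960 bits
P(Y) = (3/8, 1/4, 3/8), H(Y) = 1.5613 bits

Joint entropy: H(X,Y) = 2.4528 bits

I(X;Y) = 0.8960 + 1.5613 - 2.4528 = 0.0045 bits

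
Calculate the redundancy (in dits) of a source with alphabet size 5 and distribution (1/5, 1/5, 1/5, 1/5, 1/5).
0.0000 dits

Redundancy measures how far a source is from maximum entropy:
R = H_max - H(X)

Maximum entropy for 5 symbols: H_max = log_10(5) = 0.6990 dits
Actual entropy: H(X) = 0.6990 dits
Redundancy: R = 0.6990 - 0.6990 = 0.0000 dits

This redundancy represents potential for compression: the source could be compressed by 0.0000 dits per symbol.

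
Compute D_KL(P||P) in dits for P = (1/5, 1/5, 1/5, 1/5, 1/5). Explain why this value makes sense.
0.0000 dits

KL divergence satisfies the Gibbs inequality: D_KL(P||Q) ≥ 0 for all distributions P, Q.

D_KL(P||Q) = Σ p(x) log(p(x)/q(x))
Each term is p(x) × log_10(p(x)/p(x)) = p(x) × log_10(1) = 0, so the sum is 0.
D_KL(P||Q) = 0.0000 dits

When P = Q, the KL divergence is exactly 0, as there is no 'divergence' between identical distributions.

This non-negativity is a fundamental property: relative entropy cannot be negative because it measures how different Q is from P.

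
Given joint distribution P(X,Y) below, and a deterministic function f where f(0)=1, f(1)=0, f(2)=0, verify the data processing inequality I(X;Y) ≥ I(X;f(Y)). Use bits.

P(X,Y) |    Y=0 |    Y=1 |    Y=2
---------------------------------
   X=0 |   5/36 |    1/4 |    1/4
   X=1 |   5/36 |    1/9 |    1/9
I(X;Y) = 0.0227, I(X;f(Y)) = 0.0227, inequality holds: 0.0227 ≥ 0.0227

Data Processing Inequality: For any Markov chain X → Y → Z, we have I(X;Y) ≥ I(X;Z).

Here Z = f(Y) is a deterministic function of Y, forming X → Y → Z.

Original I(X;Y) = 0.0227 bits

After applying f:
P(X,Z) where Z=f(Y):
- P(X,Z=0) = P(X,Y=1) + P(X,Y=2)
- P(X,Z=1) = P(X,Y=0)

I(X;Z) = I(X;f(Y)) = 0.0227 bits

Verification: 0.0227 ≥ 0.0227 ✓

Information cannot be created by processing; the function f can only lose information about X.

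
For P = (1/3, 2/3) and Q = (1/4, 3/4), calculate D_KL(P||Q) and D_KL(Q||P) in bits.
D_KL(P||Q) = 0.0251, D_KL(Q||P) = 0.0237

KL divergence is not symmetric: D_KL(P||Q) ≠ D_KL(Q||P) in general.

D_KL(P||Q) = 0.0251 bits
D_KL(Q||P) = 0.0237 bits

No, they are not equal!

This asymmetry is why KL divergence is not a true distance metric.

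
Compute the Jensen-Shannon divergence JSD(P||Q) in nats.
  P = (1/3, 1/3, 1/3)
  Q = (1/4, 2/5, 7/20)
0.0046 nats

Jensen-Shannon divergence is:
JSD(P||Q) = 0.5 × D_KL(P||M) + 0.5 × D_KL(Q||M)
where M = 0.5 × (P + Q) is the mixture distribution.

M = 0.5 × (1/3, 1/3, 1/3) + 0.5 × (1/4, 2/5, 7/20) = (7/24, 11/30, 0.341667)

D_KL(P||M) = 0.0045 nats
D_KL(Q||M) = 0.0047 nats

JSD(P||Q) = 0.5 × 0.0045 + 0.5 × 0.0047 = 0.0046 nats

Unlike KL divergence, JSD is symmetric and bounded: 0 ≤ JSD ≤ log(2).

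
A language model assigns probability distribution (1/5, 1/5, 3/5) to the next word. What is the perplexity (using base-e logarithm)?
2.5864

Perplexity is e^H (or exp(H) for natural log).

First, H = -Σ p log p = 0.9503 nats
Perplexity = e^0.9503 = 2.5864

Interpretation: The model's uncertainty is equivalent to choosing uniformly among 2.6 options.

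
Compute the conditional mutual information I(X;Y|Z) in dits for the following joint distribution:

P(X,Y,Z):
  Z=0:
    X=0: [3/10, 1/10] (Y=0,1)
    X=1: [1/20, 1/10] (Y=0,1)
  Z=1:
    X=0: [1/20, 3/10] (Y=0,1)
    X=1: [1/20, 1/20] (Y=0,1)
0.0285 dits

Conditional mutual information: I(X;Y|Z) = H(X|Z) + H(Y|Z) - H(X,Y|Z)

H(Z) = 0.2989
H(X,Z) = 0.5423 → H(X|Z) = 0.2435
H(Y,Z) = 0.5589 → H(Y|Z) = 0.2601
H(X,Y,Z) = 0.7739 → H(X,Y|Z) = 0.4751

I(X;Y|Z) = 0.2435 + 0.2601 - 0.4751 = 0.0285 dits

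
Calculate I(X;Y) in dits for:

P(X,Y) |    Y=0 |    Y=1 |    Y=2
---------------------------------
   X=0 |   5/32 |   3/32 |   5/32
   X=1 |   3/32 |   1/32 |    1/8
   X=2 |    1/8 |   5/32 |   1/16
0.0242 dits

Mutual information: I(X;Y) = H(X) + H(Y) - H(X,Y)

Marginals:
P(X) = (13/32, 1/4, 11/32), H(X) = 0.4689 dits
P(Y) = (3/8, 9/32, 11/32), H(Y) = 0.4741 dits

Joint entropy: H(X,Y) = 0.9187 dits

I(X;Y) = 0.4689 + 0.4741 - 0.9187 = 0.0242 dits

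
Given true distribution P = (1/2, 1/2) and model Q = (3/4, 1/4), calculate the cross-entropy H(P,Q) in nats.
0.8370 nats

Cross-entropy: H(P,Q) = -Σ p(x) log q(x)

Alternatively: H(P,Q) = H(P) + D_KL(P||Q)
H(P) = 0.6931 nats
D_KL(P||Q) = 0.1438 nats

H(P,Q) = 0.6931 + 0.1438 = 0.8370 nats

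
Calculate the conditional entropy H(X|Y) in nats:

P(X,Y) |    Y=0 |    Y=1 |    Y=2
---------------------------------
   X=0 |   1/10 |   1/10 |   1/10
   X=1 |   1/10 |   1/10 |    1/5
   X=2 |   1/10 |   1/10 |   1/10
1.0751 nats

Using the chain rule: H(X|Y) = H(X,Y) - H(Y)

First, compute H(X,Y) = 2.1640 nats

Marginal P(Y) = (3/10, 3/10, 2/5)
H(Y) = 1.0889 nats

H(X|Y) = H(X,Y) - H(Y) = 2.1640 - 1.0889 = 1.0751 nats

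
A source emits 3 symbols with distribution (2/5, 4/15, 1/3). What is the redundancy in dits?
0.0058 dits

Redundancy measures how far a source is from maximum entropy:
R = H_max - H(X)

Maximum entropy for 3 symbols: H_max = log_10(3) = 0.4771 dits
Actual entropy: H(X) = 0.4713 dits
Redundancy: R = 0.4771 - 0.4713 = 0.0058 dits

This redundancy represents potential for compression: the source could be compressed by 0.0058 dits per symbol.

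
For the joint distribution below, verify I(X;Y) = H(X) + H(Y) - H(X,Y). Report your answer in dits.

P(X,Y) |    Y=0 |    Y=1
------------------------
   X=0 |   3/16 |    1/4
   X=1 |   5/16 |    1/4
I(X;Y) = 0.0035 dits

Mutual information has multiple equivalent forms:
- I(X;Y) = H(X) - H(X|Y)
- I(X;Y) = H(Y) - H(Y|X)
- I(X;Y) = H(X) + H(Y) - H(X,Y)

Computing all quantities:
H(X) = 0.2976, H(Y) = 0.3010, H(X,Y) = 0.5952
H(X|Y) = 0.2942, H(Y|X) = 0.2976

Verification:
H(X) - H(X|Y) = 0.2976 - 0.2942 = 0.0035
H(Y) - H(Y|X) = 0.3010 - 0.2976 = 0.0035
H(X) + H(Y) - H(X,Y) = 0.2976 + 0.3010 - 0.5952 = 0.0035

All forms give I(X;Y) = 0.0035 dits. ✓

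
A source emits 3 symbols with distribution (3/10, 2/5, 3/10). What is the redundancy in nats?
0.0097 nats

Redundancy measures how far a source is from maximum entropy:
R = H_max - H(X)

Maximum entropy for 3 symbols: H_max = log_e(3) = 1.0986 nats
Actual entropy: H(X) = 1.0889 nats
Redundancy: R = 1.0986 - 1.0889 = 0.0097 nats

This redundancy represents potential for compression: the source could be compressed by 0.0097 nats per symbol.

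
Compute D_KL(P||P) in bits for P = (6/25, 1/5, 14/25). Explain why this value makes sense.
0.0000 bits

KL divergence satisfies the Gibbs inequality: D_KL(P||Q) ≥ 0 for all distributions P, Q.

D_KL(P||Q) = Σ p(x) log(p(x)/q(x))
Each term is p(x) × log_2(p(x)/p(x)) = p(x) × log_2(1) = 0, so the sum is 0.
D_KL(P||Q) = 0.0000 bits

When P = Q, the KL divergence is exactly 0, as there is no 'divergence' between identical distributions.

This non-negativity is a fundamental property: relative entropy cannot be negative because it measures how different Q is from P.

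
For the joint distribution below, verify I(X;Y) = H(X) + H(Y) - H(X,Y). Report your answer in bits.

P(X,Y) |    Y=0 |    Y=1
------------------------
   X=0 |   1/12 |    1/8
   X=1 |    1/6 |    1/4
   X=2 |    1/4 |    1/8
I(X;Y) = 0.0488 bits

Mutual information has multiple equivalent forms:
- I(X;Y) = H(X) - H(X|Y)
- I(X;Y) = H(Y) - H(Y|X)
- I(X;Y) = H(X) + H(Y) - H(X,Y)

Computing all quantities:
H(X) = 1.5284, H(Y) = 1.0000, H(X,Y) = 2.4796
H(X|Y) = 1.4796, H(Y|X) = 0.9512

Verification:
H(X) - H(X|Y) = 1.5284 - 1.4796 = 0.0488
H(Y) - H(Y|X) = 1.0000 - 0.9512 = 0.0488
H(X) + H(Y) - H(X,Y) = 1.5284 + 1.0000 - 2.4796 = 0.0488

All forms give I(X;Y) = 0.0488 bits. ✓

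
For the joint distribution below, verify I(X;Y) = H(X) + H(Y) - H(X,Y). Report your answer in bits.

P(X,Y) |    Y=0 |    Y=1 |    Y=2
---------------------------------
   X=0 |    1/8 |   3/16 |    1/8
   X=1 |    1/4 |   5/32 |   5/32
I(X;Y) = 0.0239 bits

Mutual information has multiple equivalent forms:
- I(X;Y) = H(X) - H(X|Y)
- I(X;Y) = H(Y) - H(Y|X)
- I(X;Y) = H(X) + H(Y) - H(X,Y)

Computing all quantities:
H(X) = 0.9887, H(Y) = 1.5749, H(X,Y) = 2.5397
H(X|Y) = 0.9648, H(Y|X) = 1.5510

Verification:
H(X) - H(X|Y) = 0.9887 - 0.9648 = 0.0239
H(Y) - H(Y|X) = 1.5749 - 1.5510 = 0.0239
H(X) + H(Y) - H(X,Y) = 0.9887 + 1.5749 - 2.5397 = 0.0239

All forms give I(X;Y) = 0.0239 bits. ✓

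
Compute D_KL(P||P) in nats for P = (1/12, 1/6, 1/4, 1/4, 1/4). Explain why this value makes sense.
0.0000 nats

KL divergence satisfies the Gibbs inequality: D_KL(P||Q) ≥ 0 for all distributions P, Q.

D_KL(P||Q) = Σ p(x) log(p(x)/q(x))
Each term is p(x) × log_e(p(x)/p(x)) = p(x) × log_e(1) = 0, so the sum is 0.
D_KL(P||Q) = 0.0000 nats

When P = Q, the KL divergence is exactly 0, as there is no 'divergence' between identical distributions.

This non-negativity is a fundamental property: relative entropy cannot be negative because it measures how different Q is from P.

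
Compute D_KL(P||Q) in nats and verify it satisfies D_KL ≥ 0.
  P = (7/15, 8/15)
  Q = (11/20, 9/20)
0.0139 nats

KL divergence satisfies the Gibbs inequality: D_KL(P||Q) ≥ 0 for all distributions P, Q.

D_KL(P||Q) = Σ p(x) log(p(x)/q(x))
Term by term:
  x=0: 7/15 × log_e[(7/15)/(11/20)] = -0.0767
  x=1: 8/15 × log_e[(8/15)/(9/20)] = 0.0906
D_KL(P||Q) = 0.0139 nats

D_KL(P||Q) = 0.0139 ≥ 0 ✓

This non-negativity is a fundamental property: relative entropy cannot be negative because it measures how different Q is from P.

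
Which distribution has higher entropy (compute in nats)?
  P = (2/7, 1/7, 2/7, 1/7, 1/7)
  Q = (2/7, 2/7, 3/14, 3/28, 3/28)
P

Computing entropies in nats:
H(P) = 1.5498
H(Q) = 1.5246

Distribution P has higher entropy.

Intuition: The distribution closer to uniform (more spread out) has higher entropy.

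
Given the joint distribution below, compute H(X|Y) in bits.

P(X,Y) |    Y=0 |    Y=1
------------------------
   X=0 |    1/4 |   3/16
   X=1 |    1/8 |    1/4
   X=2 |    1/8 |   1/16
1.4528 bits

Using the chain rule: H(X|Y) = H(X,Y) - H(Y)

First, compute H(X,Y) = 2.4528 bits

Marginal P(Y) = (1/2, 1/2)
H(Y) = 1.0000 bits

H(X|Y) = H(X,Y) - H(Y) = 2.4528 - 1.0000 = 1.4528 bits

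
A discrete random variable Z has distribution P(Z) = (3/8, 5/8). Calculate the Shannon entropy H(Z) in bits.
0.9544 bits

Shannon entropy is H(X) = -Σ p(x) log p(x).

For P = (3/8, 5/8):
H = -3/8 × log_2(3/8) -5/8 × log_2(5/8)
H = 0.9544 bits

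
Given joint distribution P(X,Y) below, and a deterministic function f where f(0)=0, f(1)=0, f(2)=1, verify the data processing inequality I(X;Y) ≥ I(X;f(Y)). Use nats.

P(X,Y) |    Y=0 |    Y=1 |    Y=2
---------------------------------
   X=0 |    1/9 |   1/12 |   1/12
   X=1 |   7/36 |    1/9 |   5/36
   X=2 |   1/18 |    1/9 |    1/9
I(X;Y) = 0.0245, I(X;f(Y)) = 0.0038, inequality holds: 0.0245 ≥ 0.0038

Data Processing Inequality: For any Markov chain X → Y → Z, we have I(X;Y) ≥ I(X;Z).

Here Z = f(Y) is a deterministic function of Y, forming X → Y → Z.

Original I(X;Y) = 0.0245 nats

After applying f:
P(X,Z) where Z=f(Y):
- P(X,Z=0) = P(X,Y=0) + P(X,Y=1)
- P(X,Z=1) = P(X,Y=2)

I(X;Z) = I(X;f(Y)) = 0.0038 nats

Verification: 0.0245 ≥ 0.0038 ✓

Information cannot be created by processing; the function f can only lose information about X.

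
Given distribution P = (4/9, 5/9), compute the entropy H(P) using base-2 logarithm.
0.9911 bits

Shannon entropy is H(X) = -Σ p(x) log p(x).

For P = (4/9, 5/9):
H = -4/9 × log_2(4/9) -5/9 × log_2(5/9)
H = 0.9911 bits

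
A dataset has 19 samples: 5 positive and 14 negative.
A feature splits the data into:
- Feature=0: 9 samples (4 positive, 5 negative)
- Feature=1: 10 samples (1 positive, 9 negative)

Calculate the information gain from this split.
0.1152 bits

Information Gain = H(Y) - H(Y|Feature)

Before split:
P(positive) = 5/19 = 0.2632
H(Y) = 0.8315 bits

After split:
Feature=0: H = 0.9911 bits (weight = 9/19)
Feature=1: H = 0.4690 bits (weight = 10/19)
H(Y|Feature) = (9/19)×0.9911 + (10/19)×0.4690 = 0.7163 bits

Information Gain = 0.8315 - 0.7163 = 0.1152 bits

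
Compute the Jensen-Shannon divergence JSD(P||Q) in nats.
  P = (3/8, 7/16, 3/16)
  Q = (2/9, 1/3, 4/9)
0.0403 nats

Jensen-Shannon divergence is:
JSD(P||Q) = 0.5 × D_KL(P||M) + 0.5 × D_KL(Q||M)
where M = 0.5 × (P + Q) is the mixture distribution.

M = 0.5 × (3/8, 7/16, 3/16) + 0.5 × (2/9, 1/3, 4/9) = (0.298611, 0.385417, 0.315972)

D_KL(P||M) = 0.0430 nats
D_KL(Q||M) = 0.0376 nats

JSD(P||Q) = 0.5 × 0.0430 + 0.5 × 0.0376 = 0.0403 nats

Unlike KL divergence, JSD is symmetric and bounded: 0 ≤ JSD ≤ log(2).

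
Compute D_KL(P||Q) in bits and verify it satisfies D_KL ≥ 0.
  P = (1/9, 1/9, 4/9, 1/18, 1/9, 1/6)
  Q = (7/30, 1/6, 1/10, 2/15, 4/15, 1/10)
0.6848 bits

KL divergence satisfies the Gibbs inequality: D_KL(P||Q) ≥ 0 for all distributions P, Q.

D_KL(P||Q) = Σ p(x) log(p(x)/q(x))
Term by term:
  x=0: 1/9 × log_2[(1/9)/(7/30)] = -0.1189
  x=1: 1/9 × log_2[(1/9)/(1/6)] = -0.0650
  x=2: 4/9 × log_2[(4/9)/(1/10)] = 0.9564
  x=3: 1/18 × log_2[(1/18)/(2/15)] = -0.0702
  x=4: 1/9 × log_2[(1/9)/(4/15)] = -0.1403
  x=5: 1/6 × log_2[(1/6)/(1/10)] = 0.1228
D_KL(P||Q) = 0.6848 bits

D_KL(P||Q) = 0.6848 ≥ 0 ✓

This non-negativity is a fundamental property: relative entropy cannot be negative because it measures how different Q is from P.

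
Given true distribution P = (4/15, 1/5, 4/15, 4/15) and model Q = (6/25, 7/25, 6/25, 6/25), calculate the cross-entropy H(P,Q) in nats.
1.3963 nats

Cross-entropy: H(P,Q) = -Σ p(x) log q(x)

Alternatively: H(P,Q) = H(P) + D_KL(P||Q)
H(P) = 1.3793 nats
D_KL(P||Q) = 0.0170 nats

H(P,Q) = 1.3793 + 0.0170 = 1.3963 nats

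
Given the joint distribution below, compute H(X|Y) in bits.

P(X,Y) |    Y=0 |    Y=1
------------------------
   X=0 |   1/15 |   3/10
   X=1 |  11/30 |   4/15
0.8337 bits

Using the chain rule: H(X|Y) = H(X,Y) - H(Y)

First, compute H(X,Y) = 1.8208 bits

Marginal P(Y) = (13/30, 17/30)
H(Y) = 0.9871 bits

H(X|Y) = H(X,Y) - H(Y) = 1.8208 - 0.9871 = 0.8337 bits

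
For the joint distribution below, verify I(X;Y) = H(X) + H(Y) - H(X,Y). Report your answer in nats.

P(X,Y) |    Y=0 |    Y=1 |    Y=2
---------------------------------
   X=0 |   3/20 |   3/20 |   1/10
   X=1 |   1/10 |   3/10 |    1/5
I(X;Y) = 0.0274 nats

Mutual information has multiple equivalent forms:
- I(X;Y) = H(X) - H(X|Y)
- I(X;Y) = H(Y) - H(Y|X)
- I(X;Y) = H(X) + H(Y) - H(X,Y)

Computing all quantities:
H(X) = 0.6730, H(Y) = 1.0671, H(X,Y) = 1.7127
H(X|Y) = 0.6456, H(Y|X) = 1.0397

Verification:
H(X) - H(X|Y) = 0.6730 - 0.6456 = 0.0274
H(Y) - H(Y|X) = 1.0671 - 1.0397 = 0.0274
H(X) + H(Y) - H(X,Y) = 0.6730 + 1.0671 - 1.7127 = 0.0274

All forms give I(X;Y) = 0.0274 nats. ✓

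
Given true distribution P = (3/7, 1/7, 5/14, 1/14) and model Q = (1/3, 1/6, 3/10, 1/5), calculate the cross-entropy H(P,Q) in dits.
0.5523 dits

Cross-entropy: H(P,Q) = -Σ p(x) log q(x)

Alternatively: H(P,Q) = H(P) + D_KL(P||Q)
H(P) = 0.5200 dits
D_KL(P||Q) = 0.0323 dits

H(P,Q) = 0.5200 + 0.0323 = 0.5523 dits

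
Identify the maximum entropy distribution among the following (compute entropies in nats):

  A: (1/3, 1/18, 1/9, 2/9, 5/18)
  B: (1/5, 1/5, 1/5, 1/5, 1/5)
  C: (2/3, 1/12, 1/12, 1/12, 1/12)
B

For a discrete distribution over n outcomes, entropy is maximized by the uniform distribution.

Computing entropies:
H(A) = 1.4610 nats
H(B) = 1.6094 nats
H(C) = 1.0986 nats

The uniform distribution (where all probabilities equal 1/5) achieves the maximum entropy of log_e(5) = 1.6094 nats.

Distribution B has the highest entropy.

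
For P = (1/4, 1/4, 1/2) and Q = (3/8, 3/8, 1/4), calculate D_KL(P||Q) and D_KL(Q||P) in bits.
D_KL(P||Q) = 0.2075, D_KL(Q||P) = 0.1887

KL divergence is not symmetric: D_KL(P||Q) ≠ D_KL(Q||P) in general.

D_KL(P||Q) = 0.2075 bits
D_KL(Q||P) = 0.1887 bits

No, they are not equal!

This asymmetry is why KL divergence is not a true distance metric.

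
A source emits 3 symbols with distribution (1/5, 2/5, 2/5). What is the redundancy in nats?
0.0437 nats

Redundancy measures how far a source is from maximum entropy:
R = H_max - H(X)

Maximum entropy for 3 symbols: H_max = log_e(3) = 1.0986 nats
Actual entropy: H(X) = 1.0549 nats
Redundancy: R = 1.0986 - 1.0549 = 0.0437 nats

This redundancy represents potential for compression: the source could be compressed by 0.0437 nats per symbol.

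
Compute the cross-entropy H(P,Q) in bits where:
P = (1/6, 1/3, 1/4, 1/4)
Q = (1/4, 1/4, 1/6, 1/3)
2.0425 bits

Cross-entropy: H(P,Q) = -Σ p(x) log q(x)

Alternatively: H(P,Q) = H(P) + D_KL(P||Q)
H(P) = 1.9591 bits
D_KL(P||Q) = 0.0833 bits

H(P,Q) = 1.9591 + 0.0833 = 2.0425 bits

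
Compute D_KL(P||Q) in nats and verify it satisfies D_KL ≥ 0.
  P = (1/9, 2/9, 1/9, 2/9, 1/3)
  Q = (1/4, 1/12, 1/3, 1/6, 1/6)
0.3008 nats

KL divergence satisfies the Gibbs inequality: D_KL(P||Q) ≥ 0 for all distributions P, Q.

D_KL(P||Q) = Σ p(x) log(p(x)/q(x))
Term by term:
  x=0: 1/9 × log_e[(1/9)/(1/4)] = -0.0901
  x=1: 2/9 × log_e[(2/9)/(1/12)] = 0.2180
  x=2: 1/9 × log_e[(1/9)/(1/3)] = -0.1221
  x=3: 2/9 × log_e[(2/9)/(1/6)] = 0.0639
  x=4: 1/3 × log_e[(1/3)/(1/6)] = 0.2310
D_KL(P||Q) = 0.3008 nats

D_KL(P||Q) = 0.3008 ≥ 0 ✓

This non-negativity is a fundamental property: relative entropy cannot be negative because it measures how different Q is from P.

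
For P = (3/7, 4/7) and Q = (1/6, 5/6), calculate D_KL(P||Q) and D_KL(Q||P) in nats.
D_KL(P||Q) = 0.1892, D_KL(Q||P) = 0.1570

KL divergence is not symmetric: D_KL(P||Q) ≠ D_KL(Q||P) in general.

D_KL(P||Q) = 0.1892 nats
D_KL(Q||P) = 0.1570 nats

No, they are not equal!

This asymmetry is why KL divergence is not a true distance metric.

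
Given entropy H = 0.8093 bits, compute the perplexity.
1.7524

Perplexity is 2^H (or exp(H) for natural log).

H = 0.8093 bits
Perplexity = 2^0.8093 = 1.7524

Interpretation: The model's uncertainty is equivalent to choosing uniformly among 1.8 options.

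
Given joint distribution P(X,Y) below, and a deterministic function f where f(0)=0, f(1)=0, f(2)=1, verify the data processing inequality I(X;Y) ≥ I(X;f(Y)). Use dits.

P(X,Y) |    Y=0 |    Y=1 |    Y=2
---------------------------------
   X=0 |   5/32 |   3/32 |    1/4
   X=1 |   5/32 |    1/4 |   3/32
I(X;Y) = 0.0320, I(X;f(Y)) = 0.0242, inequality holds: 0.0320 ≥ 0.0242

Data Processing Inequality: For any Markov chain X → Y → Z, we have I(X;Y) ≥ I(X;Z).

Here Z = f(Y) is a deterministic function of Y, forming X → Y → Z.

Original I(X;Y) = 0.0320 dits

After applying f:
P(X,Z) where Z=f(Y):
- P(X,Z=0) = P(X,Y=0) + P(X,Y=1)
- P(X,Z=1) = P(X,Y=2)

I(X;Z) = I(X;f(Y)) = 0.0242 dits

Verification: 0.0320 ≥ 0.0242 ✓

Information cannot be created by processing; the function f can only lose information about X.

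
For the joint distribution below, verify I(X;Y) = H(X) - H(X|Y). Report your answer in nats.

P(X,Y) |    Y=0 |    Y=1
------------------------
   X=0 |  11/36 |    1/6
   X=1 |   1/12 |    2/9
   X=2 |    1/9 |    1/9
I(X;Y) = 0.0535 nats

Mutual information has multiple equivalent forms:
- I(X;Y) = H(X) - H(X|Y)
- I(X;Y) = H(Y) - H(Y|X)
- I(X;Y) = H(X) + H(Y) - H(X,Y)

Computing all quantities:
H(X) = 1.0508, H(Y) = 0.6931, H(X,Y) = 1.6905
H(X|Y) = 0.9973, H(Y|X) = 0.6397

Verification:
H(X) - H(X|Y) = 1.0508 - 0.9973 = 0.0535
H(Y) - H(Y|X) = 0.6931 - 0.6397 = 0.0535
H(X) + H(Y) - H(X,Y) = 1.0508 + 0.6931 - 1.6905 = 0.0535

All forms give I(X;Y) = 0.0535 nats. ✓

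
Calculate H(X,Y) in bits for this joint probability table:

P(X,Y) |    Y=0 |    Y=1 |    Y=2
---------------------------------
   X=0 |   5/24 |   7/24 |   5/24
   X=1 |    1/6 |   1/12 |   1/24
2.3820 bits

Joint entropy is H(X,Y) = -Σ_{x,y} p(x,y) log p(x,y).

Summing over all non-zero entries:
H(X,Y) = -[5/24·log_2(5/24) + 7/24·log_2(7/24) + 5/24·log_2(5/24) + 1/6·log_2(1/6) + 1/12·log_2(1/12) + 1/24·log_2(1/24)]
H(X,Y) = 2.3820 bits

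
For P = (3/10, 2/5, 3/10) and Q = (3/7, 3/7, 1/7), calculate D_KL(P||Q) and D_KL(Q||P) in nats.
D_KL(P||Q) = 0.0880, D_KL(Q||P) = 0.0764

KL divergence is not symmetric: D_KL(P||Q) ≠ D_KL(Q||P) in general.

D_KL(P||Q) = 0.0880 nats
D_KL(Q||P) = 0.0764 nats

No, they are not equal!

This asymmetry is why KL divergence is not a true distance metric.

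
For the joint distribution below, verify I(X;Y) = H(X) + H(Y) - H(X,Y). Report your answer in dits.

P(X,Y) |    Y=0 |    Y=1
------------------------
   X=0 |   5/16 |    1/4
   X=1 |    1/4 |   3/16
I(X;Y) = 0.0001 dits

Mutual information has multiple equivalent forms:
- I(X;Y) = H(X) - H(X|Y)
- I(X;Y) = H(Y) - H(Y|X)
- I(X;Y) = H(X) + H(Y) - H(X,Y)

Computing all quantities:
H(X) = 0.2976, H(Y) = 0.2976, H(X,Y) = 0.5952
H(X|Y) = 0.2976, H(Y|X) = 0.2976

Verification:
H(X) - H(X|Y) = 0.2976 - 0.2976 = 0.0001
H(Y) - H(Y|X) = 0.2976 - 0.2976 = 0.0001
H(X) + H(Y) - H(X,Y) = 0.2976 + 0.2976 - 0.5952 = 0.0001

All forms give I(X;Y) = 0.0001 dits. ✓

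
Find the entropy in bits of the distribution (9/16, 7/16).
0.9887 bits

Shannon entropy is H(X) = -Σ p(x) log p(x).

For P = (9/16, 7/16):
H = -9/16 × log_2(9/16) -7/16 × log_2(7/16)
H = 0.9887 bits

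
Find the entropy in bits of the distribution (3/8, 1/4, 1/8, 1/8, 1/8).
2.1556 bits

Shannon entropy is H(X) = -Σ p(x) log p(x).

For P = (3/8, 1/4, 1/8, 1/8, 1/8):
H = -3/8 × log_2(3/8) -1/4 × log_2(1/4) -1/8 × log_2(1/8) -1/8 × log_2(1/8) -1/8 × log_2(1/8)
H = 2.1556 bits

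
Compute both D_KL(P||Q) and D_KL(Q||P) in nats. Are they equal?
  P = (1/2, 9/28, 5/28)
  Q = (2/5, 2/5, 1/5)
D_KL(P||Q) = 0.0210, D_KL(Q||P) = 0.0209

KL divergence is not symmetric: D_KL(P||Q) ≠ D_KL(Q||P) in general.

D_KL(P||Q) = 0.0210 nats
D_KL(Q||P) = 0.0209 nats

No, they are not equal!

This asymmetry is why KL divergence is not a true distance metric.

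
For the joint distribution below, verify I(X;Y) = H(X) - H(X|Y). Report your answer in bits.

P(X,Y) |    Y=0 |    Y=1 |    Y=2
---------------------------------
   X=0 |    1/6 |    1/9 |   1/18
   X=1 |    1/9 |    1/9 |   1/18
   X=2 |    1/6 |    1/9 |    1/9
I(X;Y) = 0.0160 bits

Mutual information has multiple equivalent forms:
- I(X;Y) = H(X) - H(X|Y)
- I(X;Y) = H(Y) - H(Y|X)
- I(X;Y) = H(X) + H(Y) - H(X,Y)

Computing all quantities:
H(X) = 1.5715, H(Y) = 1.5305, H(X,Y) = 3.0860
H(X|Y) = 1.5556, H(Y|X) = 1.5145

Verification:
H(X) - H(X|Y) = 1.5715 - 1.5556 = 0.0160
H(Y) - H(Y|X) = 1.5305 - 1.5145 = 0.0160
H(X) + H(Y) - H(X,Y) = 1.5715 + 1.5305 - 3.0860 = 0.0160

All forms give I(X;Y) = 0.0160 bits. ✓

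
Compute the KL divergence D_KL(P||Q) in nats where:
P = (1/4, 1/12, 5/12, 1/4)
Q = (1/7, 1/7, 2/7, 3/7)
0.1174 nats

KL divergence: D_KL(P||Q) = Σ p(x) log(p(x)/q(x))

Computing term by term:
  x=0: 1/4 × log_e[(1/4)/(1/7)] = 1/4 × 0.5596 = 0.1399
  x=1: 1/12 × log_e[(1/12)/(1/7)] = 1/12 × -0.5390 = -0.0449
  x=2: 5/12 × log_e[(5/12)/(2/7)] = 5/12 × 0.3773 = 0.1572
  x=3: 1/4 × log_e[(1/4)/(3/7)] = 1/4 × -0.5390 = -0.1347

D_KL(P||Q) = 0.1174 nats

Note: KL divergence is always non-negative and equals 0 iff P = Q.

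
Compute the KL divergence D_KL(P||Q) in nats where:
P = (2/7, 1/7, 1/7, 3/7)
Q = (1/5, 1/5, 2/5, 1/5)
0.2334 nats

KL divergence: D_KL(P||Q) = Σ p(x) log(p(x)/q(x))

Computing term by term:
  x=0: 2/7 × log_e[(2/7)/(1/5)] = 2/7 × 0.3567 = 0.1019
  x=1: 1/7 × log_e[(1/7)/(1/5)] = 1/7 × -0.3365 = -0.0481
  x=2: 1/7 × log_e[(1/7)/(2/5)] = 1/7 × -1.0296 = -0.1471
  x=3: 3/7 × log_e[(3/7)/(1/5)] = 3/7 × 0.7621 = 0.3266

D_KL(P||Q) = 0.2334 nats

Note: KL divergence is always non-negative and equals 0 iff P = Q.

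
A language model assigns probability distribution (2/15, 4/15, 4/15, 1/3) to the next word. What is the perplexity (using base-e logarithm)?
3.8183

Perplexity is e^H (or exp(H) for natural log).

First, H = -Σ p log p = 1.3398 nats
Perplexity = e^1.3398 = 3.8183

Interpretation: The model's uncertainty is equivalent to choosing uniformly among 3.8 options.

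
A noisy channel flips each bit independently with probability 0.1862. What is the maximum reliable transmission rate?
0.3065 bits

For a binary symmetric channel (BSC) with error probability p:
Capacity C = 1 - H(p) bits per symbol

where H(p) = -p log₂(p) - (1-p) log₂(1-p) is the binary entropy function.

H(0.1862) = 0.6935 bits
C = 1 - 0.6935 = 0.3065 bits per symbol

This means we can reliably transmit up to 0.3065 bits of information per channel use.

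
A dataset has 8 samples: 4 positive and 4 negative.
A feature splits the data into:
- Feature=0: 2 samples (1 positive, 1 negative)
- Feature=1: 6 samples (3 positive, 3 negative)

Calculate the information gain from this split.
0.0000 bits

Information Gain = H(Y) - H(Y|Feature)

Before split:
P(positive) = 4/8 = 0.5000
H(Y) = 1.0000 bits

After split:
Feature=0: H = 1.0000 bits (weight = 2/8)
Feature=1: H = 1.0000 bits (weight = 6/8)
H(Y|Feature) = (2/8)×1.0000 + (6/8)×1.0000 = 1.0000 bits

Information Gain = 1.0000 - 1.0000 = 0.0000 bits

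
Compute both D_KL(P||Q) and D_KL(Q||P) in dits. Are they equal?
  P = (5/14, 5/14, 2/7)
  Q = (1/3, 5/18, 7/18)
D_KL(P||Q) = 0.0114, D_KL(Q||P) = 0.0118

KL divergence is not symmetric: D_KL(P||Q) ≠ D_KL(Q||P) in general.

D_KL(P||Q) = 0.0114 dits
D_KL(Q||P) = 0.0118 dits

No, they are not equal!

This asymmetry is why KL divergence is not a true distance metric.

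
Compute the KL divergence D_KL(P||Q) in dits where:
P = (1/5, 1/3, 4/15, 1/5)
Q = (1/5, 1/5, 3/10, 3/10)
0.0251 dits

KL divergence: D_KL(P||Q) = Σ p(x) log(p(x)/q(x))

Computing term by term:
  x=0: 1/5 × log_10[(1/5)/(1/5)] = 1/5 × 0.0000 = 0.0000
  x=1: 1/3 × log_10[(1/3)/(1/5)] = 1/3 × 0.2218 = 0.0739
  x=2: 4/15 × log_10[(4/15)/(3/10)] = 4/15 × -0.0512 = -0.0136
  x=3: 1/5 × log_10[(1/5)/(3/10)] = 1/5 × -0.1761 = -0.0352

D_KL(P||Q) = 0.0251 dits

Note: KL divergence is always non-negative and equals 0 iff P = Q.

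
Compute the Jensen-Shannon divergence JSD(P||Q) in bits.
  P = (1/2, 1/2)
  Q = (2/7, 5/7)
0.0351 bits

Jensen-Shannon divergence is:
JSD(P||Q) = 0.5 × D_KL(P||M) + 0.5 × D_KL(Q||M)
where M = 0.5 × (P + Q) is the mixture distribution.

M = 0.5 × (1/2, 1/2) + 0.5 × (2/7, 5/7) = (11/28, 17/28)

D_KL(P||M) = 0.0339 bits
D_KL(Q||M) = 0.0362 bits

JSD(P||Q) = 0.5 × 0.0339 + 0.5 × 0.0362 = 0.0351 bits

Unlike KL divergence, JSD is symmetric and bounded: 0 ≤ JSD ≤ log(2).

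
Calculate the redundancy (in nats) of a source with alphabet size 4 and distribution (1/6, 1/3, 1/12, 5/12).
0.1496 nats

Redundancy measures how far a source is from maximum entropy:
R = H_max - H(X)

Maximum entropy for 4 symbols: H_max = log_e(4) = 1.3863 nats
Actual entropy: H(X) = 1.2367 nats
Redundancy: R = 1.3863 - 1.2367 = 0.1496 nats

This redundancy represents potential for compression: the source could be compressed by 0.1496 nats per symbol.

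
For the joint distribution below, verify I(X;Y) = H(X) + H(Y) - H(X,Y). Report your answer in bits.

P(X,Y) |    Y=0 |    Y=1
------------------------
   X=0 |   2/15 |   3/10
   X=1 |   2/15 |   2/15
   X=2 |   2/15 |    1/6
I(X;Y) = 0.0211 bits

Mutual information has multiple equivalent forms:
- I(X;Y) = H(X) - H(X|Y)
- I(X;Y) = H(Y) - H(Y|X)
- I(X;Y) = H(X) + H(Y) - H(X,Y)

Computing all quantities:
H(X) = 1.5524, H(Y) = 0.9710, H(X,Y) = 2.5023
H(X|Y) = 1.5313, H(Y|X) = 0.9499

Verification:
H(X) - H(X|Y) = 1.5524 - 1.5313 = 0.0211
H(Y) - H(Y|X) = 0.9710 - 0.9499 = 0.0211
H(X) + H(Y) - H(X,Y) = 1.5524 + 0.9710 - 2.5023 = 0.0211

All forms give I(X;Y) = 0.0211 bits. ✓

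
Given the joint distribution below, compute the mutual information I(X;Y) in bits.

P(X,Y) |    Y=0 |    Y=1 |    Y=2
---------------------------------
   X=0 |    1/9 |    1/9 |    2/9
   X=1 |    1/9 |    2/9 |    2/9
0.0183 bits

Mutual information: I(X;Y) = H(X) + H(Y) - H(X,Y)

Marginals:
P(X) = (4/9, 5/9), H(X) = 0.9911 bits
P(Y) = (2/9, 1/3, 4/9), H(Y) = 1.5305 bits

Joint entropy: H(X,Y) = 2.5033 bits

I(X;Y) = 0.9911 + 1.5305 - 2.5033 = 0.0183 bits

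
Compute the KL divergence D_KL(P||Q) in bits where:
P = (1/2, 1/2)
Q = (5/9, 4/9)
0.0090 bits

KL divergence: D_KL(P||Q) = Σ p(x) log(p(x)/q(x))

Computing term by term:
  x=0: 1/2 × log_2[(1/2)/(5/9)] = 1/2 × -0.1520 = -0.0760
  x=1: 1/2 × log_2[(1/2)/(4/9)] = 1/2 × 0.1699 = 0.0850

D_KL(P||Q) = 0.0090 bits

Note: KL divergence is always non-negative and equals 0 iff P = Q.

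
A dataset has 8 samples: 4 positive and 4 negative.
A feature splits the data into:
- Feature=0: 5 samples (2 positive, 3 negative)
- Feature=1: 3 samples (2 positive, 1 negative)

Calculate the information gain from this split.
0.0488 bits

Information Gain = H(Y) - H(Y|Feature)

Before split:
P(positive) = 4/8 = 0.5000
H(Y) = 1.0000 bits

After split:
Feature=0: H = 0.9710 bits (weight = 5/8)
Feature=1: H = 0.9183 bits (weight = 3/8)
H(Y|Feature) = (5/8)×0.9710 + (3/8)×0.9183 = 0.9512 bits

Information Gain = 1.0000 - 0.9512 = 0.0488 bits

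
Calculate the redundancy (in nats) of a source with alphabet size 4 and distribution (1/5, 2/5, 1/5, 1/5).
0.0541 nats

Redundancy measures how far a source is from maximum entropy:
R = H_max - H(X)

Maximum entropy for 4 symbols: H_max = log_e(4) = 1.3863 nats
Actual entropy: H(X) = 1.3322 nats
Redundancy: R = 1.3863 - 1.3322 = 0.0541 nats

This redundancy represents potential for compression: the source could be compressed by 0.0541 nats per symbol.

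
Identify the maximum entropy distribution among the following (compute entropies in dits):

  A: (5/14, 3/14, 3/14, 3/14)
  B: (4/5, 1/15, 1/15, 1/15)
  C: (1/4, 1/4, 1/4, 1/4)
C

For a discrete distribution over n outcomes, entropy is maximized by the uniform distribution.

Computing entropies:
H(A) = 0.5898 dits
H(B) = 0.3127 dits
H(C) = 0.6021 dits

The uniform distribution (where all probabilities equal 1/4) achieves the maximum entropy of log_10(4) = 0.6021 dits.

Distribution C has the highest entropy.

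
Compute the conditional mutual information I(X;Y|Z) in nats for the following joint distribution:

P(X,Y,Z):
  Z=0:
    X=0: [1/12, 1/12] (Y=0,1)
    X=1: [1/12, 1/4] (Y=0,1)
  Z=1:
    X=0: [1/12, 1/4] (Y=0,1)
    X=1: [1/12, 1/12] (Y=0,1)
0.0306 nats

Conditional mutual information: I(X;Y|Z) = H(X|Z) + H(Y|Z) - H(X,Y|Z)

H(Z) = 0.6931
H(X,Z) = 1.3297 → H(X|Z) = 0.6365
H(Y,Z) = 1.3297 → H(Y|Z) = 0.6365
H(X,Y,Z) = 1.9356 → H(X,Y|Z) = 1.2425

I(X;Y|Z) = 0.6365 + 0.6365 - 1.2425 = 0.0306 nats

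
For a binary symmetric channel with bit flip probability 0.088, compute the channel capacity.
0.5702 bits

For a binary symmetric channel (BSC) with error probability p:
Capacity C = 1 - H(p) bits per symbol

where H(p) = -p log₂(p) - (1-p) log₂(1-p) is the binary entropy function.

H(0.088) = 0.4298 bits
C = 1 - 0.4298 = 0.5702 bits per symbol

This means we can reliably transmit up to 0.5702 bits of information per channel use.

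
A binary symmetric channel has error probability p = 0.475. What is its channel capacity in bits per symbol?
0.0018 bits

For a binary symmetric channel (BSC) with error probability p:
Capacity C = 1 - H(p) bits per symbol

where H(p) = -p log₂(p) - (1-p) log₂(1-p) is the binary entropy function.

H(0.475) = 0.9982 bits
C = 1 - 0.9982 = 0.0018 bits per symbol

This means we can reliably transmit up to 0.0018 bits of information per channel use.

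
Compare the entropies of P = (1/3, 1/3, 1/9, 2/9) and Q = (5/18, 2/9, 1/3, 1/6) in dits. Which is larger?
Q

Computing entropies in dits:
H(P) = 0.5693
H(Q) = 0.5884

Distribution Q has higher entropy.

Intuition: The distribution closer to uniform (more spread out) has higher entropy.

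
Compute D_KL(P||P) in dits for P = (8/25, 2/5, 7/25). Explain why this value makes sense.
0.0000 dits

KL divergence satisfies the Gibbs inequality: D_KL(P||Q) ≥ 0 for all distributions P, Q.

D_KL(P||Q) = Σ p(x) log(p(x)/q(x))
Each term is p(x) × log_10(p(x)/p(x)) = p(x) × log_10(1) = 0, so the sum is 0.
D_KL(P||Q) = 0.0000 dits

When P = Q, the KL divergence is exactly 0, as there is no 'divergence' between identical distributions.

This non-negativity is a fundamental property: relative entropy cannot be negative because it measures how different Q is from P.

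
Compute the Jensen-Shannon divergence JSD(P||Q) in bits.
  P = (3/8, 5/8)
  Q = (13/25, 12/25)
0.0154 bits

Jensen-Shannon divergence is:
JSD(P||Q) = 0.5 × D_KL(P||M) + 0.5 × D_KL(Q||M)
where M = 0.5 × (P + Q) is the mixture distribution.

M = 0.5 × (3/8, 5/8) + 0.5 × (13/25, 12/25) = (0.4475, 0.5525)

D_KL(P||M) = 0.0156 bits
D_KL(Q||M) = 0.0152 bits

JSD(P||Q) = 0.5 × 0.0156 + 0.5 × 0.0152 = 0.0154 bits

Unlike KL divergence, JSD is symmetric and bounded: 0 ≤ JSD ≤ log(2).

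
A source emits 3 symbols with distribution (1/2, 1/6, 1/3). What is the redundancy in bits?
0.1258 bits

Redundancy measures how far a source is from maximum entropy:
R = H_max - H(X)

Maximum entropy for 3 symbols: H_max = log_2(3) = 1.5850 bits
Actual entropy: H(X) = 1.4591 bits
Redundancy: R = 1.5850 - 1.4591 = 0.1258 bits

This redundancy represents potential for compression: the source could be compressed by 0.1258 bits per symbol.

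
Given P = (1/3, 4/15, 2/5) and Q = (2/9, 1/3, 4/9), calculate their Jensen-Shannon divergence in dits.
0.0035 dits

Jensen-Shannon divergence is:
JSD(P||Q) = 0.5 × D_KL(P||M) + 0.5 × D_KL(Q||M)
where M = 0.5 × (P + Q) is the mixture distribution.

M = 0.5 × (1/3, 4/15, 2/5) + 0.5 × (2/9, 1/3, 4/9) = (5/18, 3/10, 0.422222)

D_KL(P||M) = 0.0034 dits
D_KL(Q||M) = 0.0036 dits

JSD(P||Q) = 0.5 × 0.0034 + 0.5 × 0.0036 = 0.0035 dits

Unlike KL divergence, JSD is symmetric and bounded: 0 ≤ JSD ≤ log(2).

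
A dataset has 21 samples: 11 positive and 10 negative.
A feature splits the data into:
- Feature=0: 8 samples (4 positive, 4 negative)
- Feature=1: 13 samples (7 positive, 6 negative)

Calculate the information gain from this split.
0.0010 bits

Information Gain = H(Y) - H(Y|Feature)

Before split:
P(positive) = 11/21 = 0.5238
H(Y) = 0.9984 bits

After split:
Feature=0: H = 1.0000 bits (weight = 8/21)
Feature=1: H = 0.9957 bits (weight = 13/21)
H(Y|Feature) = (8/21)×1.0000 + (13/21)×0.9957 = 0.9974 bits

Information Gain = 0.9984 - 0.9974 = 0.0010 bits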